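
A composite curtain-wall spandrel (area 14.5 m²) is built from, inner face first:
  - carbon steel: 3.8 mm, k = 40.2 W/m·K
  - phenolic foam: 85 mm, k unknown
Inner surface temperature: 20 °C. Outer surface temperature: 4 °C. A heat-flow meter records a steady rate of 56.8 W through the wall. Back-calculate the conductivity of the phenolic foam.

k ≈ 0.0208 W/(m·K)

Using the resistance-network approach (series):
R_carbon steel = L/(kA) = 0.0038/(40.2×14.5) = 6.519×10^-6 K/W
Sum of known resistances R_other = 6.519×10^-6 K/W
Total R = ΔT/Q = 16/56.8 = 0.2817 K/W
R_phenolic foam = R_total − R_other = 0.2817 K/W
k = L/(R·A) = 0.085/(0.2817×14.5)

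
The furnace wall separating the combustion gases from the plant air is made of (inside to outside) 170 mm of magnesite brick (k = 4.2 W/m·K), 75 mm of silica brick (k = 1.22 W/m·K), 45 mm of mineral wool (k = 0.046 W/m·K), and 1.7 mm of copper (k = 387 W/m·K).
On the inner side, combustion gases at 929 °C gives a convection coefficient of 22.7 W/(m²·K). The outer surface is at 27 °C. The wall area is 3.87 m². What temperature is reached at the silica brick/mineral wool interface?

Series thermal resistances:
R_inner film = 1/(h_i·A) = 1/(22.7×3.87) = 0.01138 K/W
R_magnesite brick = L/(kA) = 0.17/(4.2×3.87) = 0.01046 K/W
R_silica brick = L/(kA) = 0.075/(1.22×3.87) = 0.01589 K/W
R_mineral wool = L/(kA) = 0.045/(0.046×3.87) = 0.2528 K/W
R_copper = L/(kA) = 0.0017/(387×3.87) = 1.135×10^-6 K/W
R_total = 0.2905 K/W;  Q = ΔT/R_total = 902/0.2905 = 3105 W
T_interface = T_inner − Q·ΣR(inner→interface) = 929 − 3100×0.03773

T ≈ 812 °C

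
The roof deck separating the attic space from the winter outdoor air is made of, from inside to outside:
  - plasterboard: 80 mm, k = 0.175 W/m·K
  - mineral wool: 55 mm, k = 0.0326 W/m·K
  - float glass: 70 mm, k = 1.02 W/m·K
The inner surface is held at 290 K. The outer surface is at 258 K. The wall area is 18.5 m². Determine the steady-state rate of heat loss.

Series thermal resistances:
R_plasterboard = L/(kA) = 0.08/(0.175×18.5) = 0.02471 K/W
R_mineral wool = L/(kA) = 0.055/(0.0326×18.5) = 0.0912 K/W
R_float glass = L/(kA) = 0.07/(1.02×18.5) = 0.00371 K/W
R_total = 0.1196 K/W
Q = ΔT / R_total = 32 / 0.1196

Q ≈ 268 W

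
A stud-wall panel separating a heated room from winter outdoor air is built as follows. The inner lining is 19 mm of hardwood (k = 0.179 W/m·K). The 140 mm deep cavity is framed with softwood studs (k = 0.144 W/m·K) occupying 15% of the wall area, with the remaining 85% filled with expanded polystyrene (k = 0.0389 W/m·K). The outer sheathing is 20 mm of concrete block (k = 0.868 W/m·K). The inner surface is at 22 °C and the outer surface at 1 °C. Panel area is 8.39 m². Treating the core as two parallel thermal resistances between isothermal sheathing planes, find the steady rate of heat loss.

Q ≈ 65.5 W

Sheathing layers in series; stud and cavity paths in parallel between them.
R_inner = 0.019/(0.179×8.39) = 0.01265 K/W
R_stud  = 0.14/(0.144×0.15×8.39) = 0.7725 K/W
R_cav   = 0.14/(0.0389×0.85×8.39) = 0.5047 K/W
1/R_core = 1/R_stud + 1/R_cav → R_core = 0.3053 K/W
R_outer = 0.02/(0.868×8.39) = 0.002746 K/W
R_total = 0.3206 K/W
Q = ΔT/R_total = 21/0.3206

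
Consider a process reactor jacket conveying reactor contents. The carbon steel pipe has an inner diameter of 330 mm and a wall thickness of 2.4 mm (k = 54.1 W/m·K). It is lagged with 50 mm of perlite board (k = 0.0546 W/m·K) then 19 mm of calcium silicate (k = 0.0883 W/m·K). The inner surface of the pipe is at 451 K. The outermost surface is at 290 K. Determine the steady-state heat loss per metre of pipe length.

q′ ≈ 176 W/m

Treating each annulus and film as a series resistance:
R_carbon steel pipe wall = ln(167.4/165)/(2π×54.1×1) = 4.248×10^-5 K/W
R_perlite board = ln(217.4/167.4)/(2π×0.0546×1) = 0.7618 K/W
R_calcium silicate = ln(236.4/217.4)/(2π×0.0883×1) = 0.151 K/W
R_total = 0.9129 K/W
Q = ΔT/R_total = 161/0.9129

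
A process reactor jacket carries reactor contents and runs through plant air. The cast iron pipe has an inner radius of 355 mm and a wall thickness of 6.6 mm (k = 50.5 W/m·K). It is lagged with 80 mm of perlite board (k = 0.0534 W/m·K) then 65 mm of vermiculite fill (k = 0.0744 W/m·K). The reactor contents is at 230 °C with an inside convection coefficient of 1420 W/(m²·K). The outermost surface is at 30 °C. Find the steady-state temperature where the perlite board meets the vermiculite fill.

T ≈ 96 °C

Treating each annulus and film as a series resistance:
R_inner film = 1/(h_i·2πr₁L) = 1/(1420×2π×0.355×1) = 3.157×10^-4 K/W
R_cast iron pipe wall = ln(361.6/355)/(2π×50.5×1) = 5.805×10^-5 K/W
R_perlite board = ln(441.6/361.6)/(2π×0.0534×1) = 0.5957 K/W
R_vermiculite fill = ln(506.6/441.6)/(2π×0.0744×1) = 0.2937 K/W
R_total = 0.8898 K/W
Q = ΔT/R_total = 200/0.8898
Q = 225 W/m
T_interface = T_inner − Q·ΣR(inner→interface) = 230 − 225×0.5961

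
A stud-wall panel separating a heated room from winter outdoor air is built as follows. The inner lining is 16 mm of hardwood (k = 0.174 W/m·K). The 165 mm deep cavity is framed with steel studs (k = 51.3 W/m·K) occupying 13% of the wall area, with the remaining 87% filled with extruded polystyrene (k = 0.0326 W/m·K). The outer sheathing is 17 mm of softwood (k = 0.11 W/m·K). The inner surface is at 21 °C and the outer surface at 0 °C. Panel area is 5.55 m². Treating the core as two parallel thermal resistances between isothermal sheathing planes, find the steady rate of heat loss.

Sheathing layers in series; stud and cavity paths in parallel between them.
R_inner = 0.016/(0.174×5.55) = 0.01657 K/W
R_stud  = 0.165/(51.3×0.13×5.55) = 0.004458 K/W
R_cav   = 0.165/(0.0326×0.87×5.55) = 1.048 K/W
1/R_core = 1/R_stud + 1/R_cav → R_core = 0.004439 K/W
R_outer = 0.017/(0.11×5.55) = 0.02785 K/W
R_total = 0.04885 K/W
Q = ΔT/R_total = 21/0.04885

Q ≈ 430 W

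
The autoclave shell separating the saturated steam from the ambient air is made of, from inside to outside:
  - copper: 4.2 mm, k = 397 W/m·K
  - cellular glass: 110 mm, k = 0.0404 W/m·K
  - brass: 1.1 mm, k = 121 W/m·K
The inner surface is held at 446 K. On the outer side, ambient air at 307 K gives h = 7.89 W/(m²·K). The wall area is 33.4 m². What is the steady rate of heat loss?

Q ≈ 1630 W

Series thermal resistances:
R_copper = L/(kA) = 0.0042/(397×33.4) = 3.167×10^-7 K/W
R_cellular glass = L/(kA) = 0.11/(0.0404×33.4) = 0.08152 K/W
R_brass = L/(kA) = 0.0011/(121×33.4) = 2.722×10^-7 K/W
R_outer film = 1/(h_o·A) = 1/(7.89×33.4) = 0.003795 K/W
R_total = 0.08532 K/W
Q = ΔT / R_total = 139 / 0.08532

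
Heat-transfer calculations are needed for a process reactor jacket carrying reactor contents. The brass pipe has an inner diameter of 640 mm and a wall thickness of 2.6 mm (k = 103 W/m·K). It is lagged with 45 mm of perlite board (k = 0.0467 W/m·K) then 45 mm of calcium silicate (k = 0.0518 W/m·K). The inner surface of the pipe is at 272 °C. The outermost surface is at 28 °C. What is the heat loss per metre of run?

q′ ≈ 305 W/m

Treating each annulus and film as a series resistance:
R_brass pipe wall = ln(322.6/320)/(2π×103×1) = 1.25×10^-5 K/W
R_perlite board = ln(367.6/322.6)/(2π×0.0467×1) = 0.445 K/W
R_calcium silicate = ln(412.6/367.6)/(2π×0.0518×1) = 0.3548 K/W
R_total = 0.7999 K/W
Q = ΔT/R_total = 244/0.7999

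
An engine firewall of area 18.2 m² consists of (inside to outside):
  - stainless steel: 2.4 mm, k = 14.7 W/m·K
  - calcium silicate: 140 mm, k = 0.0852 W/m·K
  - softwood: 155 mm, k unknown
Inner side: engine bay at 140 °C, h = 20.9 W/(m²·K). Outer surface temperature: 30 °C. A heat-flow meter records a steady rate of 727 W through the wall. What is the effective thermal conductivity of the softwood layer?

Treating each layer as a thermal resistance in series:
R_inner film = 1/(h_i·A) = 1/(20.9×18.2) = 0.002629 K/W
R_stainless steel = L/(kA) = 0.0024/(14.7×18.2) = 8.971×10^-6 K/W
R_calcium silicate = L/(kA) = 0.14/(0.0852×18.2) = 0.09029 K/W
Sum of known resistances R_other = 0.09292 K/W
Total R = ΔT/Q = 110/727 = 0.1513 K/W
R_softwood = R_total − R_other = 0.05838 K/W
k = L/(R·A) = 0.155/(0.05838×18.2)

k ≈ 0.146 W/(m·K)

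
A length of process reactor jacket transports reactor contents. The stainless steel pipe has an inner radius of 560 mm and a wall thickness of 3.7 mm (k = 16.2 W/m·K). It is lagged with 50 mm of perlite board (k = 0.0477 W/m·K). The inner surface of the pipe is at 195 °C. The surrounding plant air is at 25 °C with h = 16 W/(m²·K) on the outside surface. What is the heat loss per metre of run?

q′ ≈ 567 W/m

Radial resistances (cylindrical: R_cond = ln(r_o/r_i)/(2πkL), R_conv = 1/(h·2πrL)):
R_stainless steel pipe wall = ln(563.7/560)/(2π×16.2×1) = 6.47×10^-5 K/W
R_perlite board = ln(613.7/563.7)/(2π×0.0477×1) = 0.2836 K/W
R_outer film = 1/(h_o·2πr_oL) = 1/(16×2π×0.6137×1) = 0.01621 K/W
R_total = 0.2998 K/W
Q = ΔT/R_total = 170/0.2998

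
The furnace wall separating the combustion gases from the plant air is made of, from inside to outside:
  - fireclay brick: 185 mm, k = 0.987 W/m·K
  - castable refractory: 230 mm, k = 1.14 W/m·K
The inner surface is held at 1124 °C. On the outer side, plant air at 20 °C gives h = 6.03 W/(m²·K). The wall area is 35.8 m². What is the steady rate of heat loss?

Using the resistance-network approach (series):
R_fireclay brick = L/(kA) = 0.185/(0.987×35.8) = 0.005236 K/W
R_castable refractory = L/(kA) = 0.23/(1.14×35.8) = 0.005636 K/W
R_outer film = 1/(h_o·A) = 1/(6.03×35.8) = 0.004632 K/W
R_total = 0.0155 K/W
Q = ΔT / R_total = 1104 / 0.0155

Q ≈ 71200 W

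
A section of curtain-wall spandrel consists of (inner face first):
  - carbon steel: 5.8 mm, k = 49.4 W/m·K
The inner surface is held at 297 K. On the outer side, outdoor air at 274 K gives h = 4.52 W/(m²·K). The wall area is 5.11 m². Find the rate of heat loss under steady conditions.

Using the resistance-network approach (series):
R_carbon steel = L/(kA) = 0.0058/(49.4×5.11) = 2.298×10^-5 K/W
R_outer film = 1/(h_o·A) = 1/(4.52×5.11) = 0.0433 K/W
R_total = 0.04332 K/W
Q = ΔT / R_total = 23 / 0.04332

Q ≈ 531 W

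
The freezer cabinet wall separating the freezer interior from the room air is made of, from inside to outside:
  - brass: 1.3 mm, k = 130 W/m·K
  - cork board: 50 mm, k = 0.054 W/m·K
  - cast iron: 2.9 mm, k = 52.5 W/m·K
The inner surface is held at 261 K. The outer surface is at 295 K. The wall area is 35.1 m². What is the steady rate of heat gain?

Thermal resistances in series:
R_brass = L/(kA) = 0.0013/(130×35.1) = 2.849×10^-7 K/W
R_cork board = L/(kA) = 0.05/(0.054×35.1) = 0.02638 K/W
R_cast iron = L/(kA) = 0.0029/(52.5×35.1) = 1.574×10^-6 K/W
R_total = 0.02638 K/W
Q = ΔT / R_total = 34 / 0.02638

Q ≈ 1290 W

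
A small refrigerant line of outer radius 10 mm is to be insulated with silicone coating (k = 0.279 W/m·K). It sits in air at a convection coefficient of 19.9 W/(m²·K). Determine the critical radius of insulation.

r_cr ≈ 14 mm

For a cylinder r_cr = k/h = 0.279/19.9
r_cr = 14 mm; since the bare radius (10 mm) is below r_cr, adding a thin layer of insulation will *increase* heat loss.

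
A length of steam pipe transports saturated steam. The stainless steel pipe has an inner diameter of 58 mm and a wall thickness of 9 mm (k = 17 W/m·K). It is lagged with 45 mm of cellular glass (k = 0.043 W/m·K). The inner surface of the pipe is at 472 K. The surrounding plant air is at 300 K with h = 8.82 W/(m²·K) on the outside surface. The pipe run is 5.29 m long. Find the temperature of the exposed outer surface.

T ≈ 312 K

For a radial system each layer contributes R = ln(r_out/r_in)/(2πkL); films add R = 1/(hA).
R_stainless steel pipe wall = ln(38/29)/(2π×17×5.29) = 4.784×10^-4 K/W
R_cellular glass = ln(83/38)/(2π×0.043×5.29) = 0.5466 K/W
R_outer film = 1/(h_o·2πr_oL) = 1/(8.82×2π×0.083×5.29) = 0.0411 K/W
R_total = 0.5882 K/W
Q = ΔT/R_total = 172/0.5882
Q = 292 W
T_interface = T_inner − Q·ΣR(inner→interface) = 472 − 292×0.5471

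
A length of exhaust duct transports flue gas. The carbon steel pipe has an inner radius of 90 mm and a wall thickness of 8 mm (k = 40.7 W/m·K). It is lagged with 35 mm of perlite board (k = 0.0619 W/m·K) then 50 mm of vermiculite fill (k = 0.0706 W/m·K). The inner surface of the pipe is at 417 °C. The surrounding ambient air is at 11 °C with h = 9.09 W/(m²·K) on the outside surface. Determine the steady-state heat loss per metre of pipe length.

q′ ≈ 254 W/m

Treating each annulus and film as a series resistance:
R_carbon steel pipe wall = ln(98/90)/(2π×40.7×1) = 3.33×10^-4 K/W
R_perlite board = ln(133/98)/(2π×0.0619×1) = 0.7852 K/W
R_vermiculite fill = ln(183/133)/(2π×0.0706×1) = 0.7194 K/W
R_outer film = 1/(h_o·2πr_oL) = 1/(9.09×2π×0.183×1) = 0.09568 K/W
R_total = 1.601 K/W
Q = ΔT/R_total = 406/1.601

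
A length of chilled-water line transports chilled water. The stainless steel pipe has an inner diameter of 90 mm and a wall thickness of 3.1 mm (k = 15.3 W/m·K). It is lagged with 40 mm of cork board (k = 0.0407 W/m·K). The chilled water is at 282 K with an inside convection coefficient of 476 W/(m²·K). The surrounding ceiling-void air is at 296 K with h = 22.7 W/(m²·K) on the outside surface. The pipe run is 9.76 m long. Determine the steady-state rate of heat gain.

For a radial system each layer contributes R = ln(r_out/r_in)/(2πkL); films add R = 1/(hA).
R_inner film = 1/(h_i·2πr₁L) = 1/(476×2π×0.045×9.76) = 7.613×10^-4 K/W
R_stainless steel pipe wall = ln(48.1/45)/(2π×15.3×9.76) = 7.1×10^-5 K/W
R_cork board = ln(88.1/48.1)/(2π×0.0407×9.76) = 0.2425 K/W
R_outer film = 1/(h_o·2πr_oL) = 1/(22.7×2π×0.0881×9.76) = 0.008154 K/W
R_total = 0.2515 K/W
Q = ΔT/R_total = 14/0.2515

Q ≈ 55.7 W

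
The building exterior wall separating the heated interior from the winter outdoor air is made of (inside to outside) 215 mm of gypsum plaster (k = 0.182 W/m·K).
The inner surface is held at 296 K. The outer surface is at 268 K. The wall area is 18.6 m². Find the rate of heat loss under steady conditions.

Q ≈ 441 W

Treating each layer as a thermal resistance in series:
R_gypsum plaster = L/(kA) = 0.215/(0.182×18.6) = 0.06351 K/W
R_total = 0.06351 K/W
Q = ΔT / R_total = 28 / 0.06351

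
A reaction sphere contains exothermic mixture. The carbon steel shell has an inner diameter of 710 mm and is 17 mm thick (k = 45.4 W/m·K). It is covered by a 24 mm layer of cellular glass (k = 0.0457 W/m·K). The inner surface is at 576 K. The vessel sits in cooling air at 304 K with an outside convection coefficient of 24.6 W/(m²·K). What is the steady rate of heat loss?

Q ≈ 893 W

Spherical conduction: R = (1/r_in − 1/r_out)/(4πk) per layer; series-sum.
R_carbon steel shell = (1/0.355 − 1/0.372)/(4π×45.4) = 2.256×10^-4 K/W
R_cellular glass = (1/0.372 − 1/0.396)/(4π×0.0457) = 0.2837 K/W
R_outer film = 1/(h·4πr_o²) = 1/(24.6×4π×0.396²) = 0.02063 K/W
R_total = 0.3045 K/W
Q = ΔT/R_total = 272/0.3045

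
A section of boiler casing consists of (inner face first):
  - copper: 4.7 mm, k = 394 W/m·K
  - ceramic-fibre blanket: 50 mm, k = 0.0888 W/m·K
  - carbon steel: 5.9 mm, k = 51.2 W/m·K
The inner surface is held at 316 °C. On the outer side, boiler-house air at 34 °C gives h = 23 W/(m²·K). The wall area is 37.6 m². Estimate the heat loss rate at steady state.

Model the wall as resistances in series:
R_copper = L/(kA) = 0.0047/(394×37.6) = 3.173×10^-7 K/W
R_ceramic-fibre blanket = L/(kA) = 0.05/(0.0888×37.6) = 0.01498 K/W
R_carbon steel = L/(kA) = 0.0059/(51.2×37.6) = 3.065×10^-6 K/W
R_outer film = 1/(h_o·A) = 1/(23×37.6) = 0.001156 K/W
R_total = 0.01613 K/W
Q = ΔT / R_total = 282 / 0.01613

Q ≈ 17500 W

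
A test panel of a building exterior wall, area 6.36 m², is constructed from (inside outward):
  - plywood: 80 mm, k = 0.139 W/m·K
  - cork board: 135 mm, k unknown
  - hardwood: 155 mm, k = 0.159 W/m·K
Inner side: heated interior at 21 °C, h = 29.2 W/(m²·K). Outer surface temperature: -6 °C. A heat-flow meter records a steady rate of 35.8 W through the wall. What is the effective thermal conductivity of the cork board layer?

k ≈ 0.042 W/(m·K)

Series thermal resistances:
R_inner film = 1/(h_i·A) = 1/(29.2×6.36) = 0.005385 K/W
R_plywood = L/(kA) = 0.08/(0.139×6.36) = 0.09049 K/W
R_hardwood = L/(kA) = 0.155/(0.159×6.36) = 0.1533 K/W
Sum of known resistances R_other = 0.2492 K/W
Total R = ΔT/Q = 27/35.8 = 0.7542 K/W
R_cork board = R_total − R_other = 0.505 K/W
k = L/(R·A) = 0.135/(0.505×6.36)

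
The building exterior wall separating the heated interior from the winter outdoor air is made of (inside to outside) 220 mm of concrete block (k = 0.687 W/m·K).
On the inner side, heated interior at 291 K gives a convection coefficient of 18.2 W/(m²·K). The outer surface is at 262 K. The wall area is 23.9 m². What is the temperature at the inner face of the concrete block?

T ≈ 287 K

Treating each layer as a thermal resistance in series:
R_inner film = 1/(h_i·A) = 1/(18.2×23.9) = 0.002299 K/W
R_concrete block = L/(kA) = 0.22/(0.687×23.9) = 0.0134 K/W
R_total = 0.0157 K/W;  Q = ΔT/R_total = 29/0.0157 = 1847 W
T_interface = T_inner − Q·ΣR(inner→interface) = 291 − 1850×0.002299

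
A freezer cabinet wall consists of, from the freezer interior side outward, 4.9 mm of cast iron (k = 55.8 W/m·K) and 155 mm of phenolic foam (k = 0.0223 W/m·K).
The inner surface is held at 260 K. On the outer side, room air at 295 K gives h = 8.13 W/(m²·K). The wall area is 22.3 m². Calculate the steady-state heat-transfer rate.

Using the resistance-network approach (series):
R_cast iron = L/(kA) = 0.0049/(55.8×22.3) = 3.938×10^-6 K/W
R_phenolic foam = L/(kA) = 0.155/(0.0223×22.3) = 0.3117 K/W
R_outer film = 1/(h_o·A) = 1/(8.13×22.3) = 0.005516 K/W
R_total = 0.3172 K/W
Q = ΔT / R_total = 35 / 0.3172

Q ≈ 110 W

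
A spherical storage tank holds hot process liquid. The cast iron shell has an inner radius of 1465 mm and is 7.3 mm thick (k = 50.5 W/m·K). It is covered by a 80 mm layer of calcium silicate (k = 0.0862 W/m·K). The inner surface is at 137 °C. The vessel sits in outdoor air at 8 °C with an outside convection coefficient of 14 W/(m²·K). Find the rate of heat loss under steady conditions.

For a spherical shell R = (1/r₁ − 1/r₂)/(4πk); film R = 1/(h·4πr²). In series:
R_cast iron shell = (1/1.465 − 1/1.4723)/(4π×50.5) = 5.333×10^-6 K/W
R_calcium silicate = (1/1.4723 − 1/1.5523)/(4π×0.0862) = 0.03231 K/W
R_outer film = 1/(h·4πr_o²) = 1/(14×4π×1.5523²) = 0.002359 K/W
R_total = 0.03468 K/W
Q = ΔT/R_total = 129/0.03468

Q ≈ 3720 W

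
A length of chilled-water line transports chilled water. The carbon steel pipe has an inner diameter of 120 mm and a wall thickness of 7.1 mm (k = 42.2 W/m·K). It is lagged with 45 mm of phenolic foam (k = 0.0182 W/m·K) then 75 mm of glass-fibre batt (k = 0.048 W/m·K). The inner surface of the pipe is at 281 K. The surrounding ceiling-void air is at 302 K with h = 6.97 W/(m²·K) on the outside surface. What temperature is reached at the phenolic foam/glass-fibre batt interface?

T ≈ 296 K

For a radial system each layer contributes R = ln(r_out/r_in)/(2πkL); films add R = 1/(hA).
R_carbon steel pipe wall = ln(67.1/60)/(2π×42.2×1) = 4.218×10^-4 K/W
R_phenolic foam = ln(112.1/67.1)/(2π×0.0182×1) = 4.488 K/W
R_glass-fibre batt = ln(187.1/112.1)/(2π×0.048×1) = 1.698 K/W
R_outer film = 1/(h_o·2πr_oL) = 1/(6.97×2π×0.1871×1) = 0.122 K/W
R_total = 6.309 K/W
Q = ΔT/R_total = 21/6.309
Q = 3.33 W/m
T_interface = T_inner + Q·ΣR(inner→interface) = 281 + 3.33×4.488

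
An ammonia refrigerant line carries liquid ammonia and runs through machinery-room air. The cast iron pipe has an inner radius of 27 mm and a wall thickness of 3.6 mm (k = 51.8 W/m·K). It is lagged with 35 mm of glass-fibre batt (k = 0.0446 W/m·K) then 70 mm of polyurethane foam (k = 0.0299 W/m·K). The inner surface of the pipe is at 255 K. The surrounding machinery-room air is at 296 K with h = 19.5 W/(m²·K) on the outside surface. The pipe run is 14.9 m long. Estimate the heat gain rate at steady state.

Radial resistances (cylindrical: R_cond = ln(r_o/r_i)/(2πkL), R_conv = 1/(h·2πrL)):
R_cast iron pipe wall = ln(30.6/27)/(2π×51.8×14.9) = 2.581×10^-5 K/W
R_glass-fibre batt = ln(65.6/30.6)/(2π×0.0446×14.9) = 0.1826 K/W
R_polyurethane foam = ln(135.6/65.6)/(2π×0.0299×14.9) = 0.2594 K/W
R_outer film = 1/(h_o·2πr_oL) = 1/(19.5×2π×0.1356×14.9) = 0.00404 K/W
R_total = 0.4461 K/W
Q = ΔT/R_total = 41/0.4461

Q ≈ 91.9 W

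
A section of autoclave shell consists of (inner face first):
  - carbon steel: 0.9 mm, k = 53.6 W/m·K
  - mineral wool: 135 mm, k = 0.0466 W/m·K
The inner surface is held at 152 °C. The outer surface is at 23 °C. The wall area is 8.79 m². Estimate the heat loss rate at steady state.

Using the resistance-network approach (series):
R_carbon steel = L/(kA) = 0.0009/(53.6×8.79) = 1.91×10^-6 K/W
R_mineral wool = L/(kA) = 0.135/(0.0466×8.79) = 0.3296 K/W
R_total = 0.3296 K/W
Q = ΔT / R_total = 129 / 0.3296

Q ≈ 391 W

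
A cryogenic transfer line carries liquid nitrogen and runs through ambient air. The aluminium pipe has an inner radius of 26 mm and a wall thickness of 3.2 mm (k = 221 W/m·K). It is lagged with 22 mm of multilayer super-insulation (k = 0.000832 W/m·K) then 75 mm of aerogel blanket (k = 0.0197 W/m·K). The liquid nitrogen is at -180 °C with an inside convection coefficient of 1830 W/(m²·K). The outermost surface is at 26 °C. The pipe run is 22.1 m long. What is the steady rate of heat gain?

Radial resistances (cylindrical: R_cond = ln(r_o/r_i)/(2πkL), R_conv = 1/(h·2πrL)):
R_inner film = 1/(h_i·2πr₁L) = 1/(1830×2π×0.026×22.1) = 1.514×10^-4 K/W
R_aluminium pipe wall = ln(29.2/26)/(2π×221×22.1) = 3.782×10^-6 K/W
R_multilayer super-insulation = ln(51.2/29.2)/(2π×0.000832×22.1) = 4.861 K/W
R_aerogel blanket = ln(126.2/51.2)/(2π×0.0197×22.1) = 0.3298 K/W
R_total = 5.191 K/W
Q = ΔT/R_total = 206/5.191

Q ≈ 39.7 W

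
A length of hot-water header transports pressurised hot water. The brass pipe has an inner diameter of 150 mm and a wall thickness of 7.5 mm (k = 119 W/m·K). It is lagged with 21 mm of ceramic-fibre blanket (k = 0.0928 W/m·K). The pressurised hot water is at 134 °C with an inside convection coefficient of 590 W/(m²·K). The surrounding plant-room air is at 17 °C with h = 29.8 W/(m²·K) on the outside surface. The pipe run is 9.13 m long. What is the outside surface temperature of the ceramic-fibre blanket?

Radial resistances (cylindrical: R_cond = ln(r_o/r_i)/(2πkL), R_conv = 1/(h·2πrL)):
R_inner film = 1/(h_i·2πr₁L) = 1/(590×2π×0.075×9.13) = 3.939×10^-4 K/W
R_brass pipe wall = ln(82.5/75)/(2π×119×9.13) = 1.396×10^-5 K/W
R_ceramic-fibre blanket = ln(103.5/82.5)/(2π×0.0928×9.13) = 0.0426 K/W
R_outer film = 1/(h_o·2πr_oL) = 1/(29.8×2π×0.1035×9.13) = 0.005652 K/W
R_total = 0.04866 K/W
Q = ΔT/R_total = 117/0.04866
Q = 2400 W
T_interface = T_inner − Q·ΣR(inner→interface) = 134 − 2400×0.04301

T ≈ 30.6 °C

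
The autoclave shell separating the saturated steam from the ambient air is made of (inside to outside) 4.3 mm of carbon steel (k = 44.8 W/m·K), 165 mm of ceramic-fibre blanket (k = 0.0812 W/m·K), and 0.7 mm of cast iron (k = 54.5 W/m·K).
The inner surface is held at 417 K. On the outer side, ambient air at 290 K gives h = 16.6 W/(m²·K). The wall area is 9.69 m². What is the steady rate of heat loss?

Thermal resistances in series:
R_carbon steel = L/(kA) = 0.0043/(44.8×9.69) = 9.905×10^-6 K/W
R_ceramic-fibre blanket = L/(kA) = 0.165/(0.0812×9.69) = 0.2097 K/W
R_cast iron = L/(kA) = 0.0007/(54.5×9.69) = 1.325×10^-6 K/W
R_outer film = 1/(h_o·A) = 1/(16.6×9.69) = 0.006217 K/W
R_total = 0.2159 K/W
Q = ΔT / R_total = 127 / 0.2159

Q ≈ 588 W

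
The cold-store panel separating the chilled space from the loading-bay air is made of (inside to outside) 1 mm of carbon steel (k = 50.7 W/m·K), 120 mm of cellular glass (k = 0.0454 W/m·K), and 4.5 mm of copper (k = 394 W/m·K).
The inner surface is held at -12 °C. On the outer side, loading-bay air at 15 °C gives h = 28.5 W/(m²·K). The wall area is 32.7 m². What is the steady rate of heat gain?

Q ≈ 330 W

Using the resistance-network approach (series):
R_carbon steel = L/(kA) = 0.001/(50.7×32.7) = 6.032×10^-7 K/W
R_cellular glass = L/(kA) = 0.12/(0.0454×32.7) = 0.08083 K/W
R_copper = L/(kA) = 0.0045/(394×32.7) = 3.493×10^-7 K/W
R_outer film = 1/(h_o·A) = 1/(28.5×32.7) = 0.001073 K/W
R_total = 0.0819 K/W
Q = ΔT / R_total = 27 / 0.0819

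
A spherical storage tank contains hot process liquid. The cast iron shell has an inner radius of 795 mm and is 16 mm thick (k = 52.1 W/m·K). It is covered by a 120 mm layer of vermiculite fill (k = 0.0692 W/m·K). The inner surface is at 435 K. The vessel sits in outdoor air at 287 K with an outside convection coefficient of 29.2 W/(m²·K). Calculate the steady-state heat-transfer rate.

Q ≈ 796 W

For a spherical shell R = (1/r₁ − 1/r₂)/(4πk); film R = 1/(h·4πr²). In series:
R_cast iron shell = (1/0.795 − 1/0.811)/(4π×52.1) = 3.79×10^-5 K/W
R_vermiculite fill = (1/0.811 − 1/0.931)/(4π×0.0692) = 0.1828 K/W
R_outer film = 1/(h·4πr_o²) = 1/(29.2×4π×0.931²) = 0.003144 K/W
R_total = 0.1859 K/W
Q = ΔT/R_total = 148/0.1859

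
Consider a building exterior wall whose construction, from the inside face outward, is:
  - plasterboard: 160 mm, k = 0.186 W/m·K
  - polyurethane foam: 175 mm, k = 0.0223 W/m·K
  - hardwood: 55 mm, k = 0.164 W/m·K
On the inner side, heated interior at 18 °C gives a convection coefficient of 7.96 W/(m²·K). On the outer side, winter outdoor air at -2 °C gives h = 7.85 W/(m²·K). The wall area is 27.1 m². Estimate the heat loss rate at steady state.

Treating each layer as a thermal resistance in series:
R_inner film = 1/(h_i·A) = 1/(7.96×27.1) = 0.004636 K/W
R_plasterboard = L/(kA) = 0.16/(0.186×27.1) = 0.03174 K/W
R_polyurethane foam = L/(kA) = 0.175/(0.0223×27.1) = 0.2896 K/W
R_hardwood = L/(kA) = 0.055/(0.164×27.1) = 0.01238 K/W
R_outer film = 1/(h_o·A) = 1/(7.85×27.1) = 0.004701 K/W
R_total = 0.343 K/W
Q = ΔT / R_total = 20 / 0.343

Q ≈ 58.3 W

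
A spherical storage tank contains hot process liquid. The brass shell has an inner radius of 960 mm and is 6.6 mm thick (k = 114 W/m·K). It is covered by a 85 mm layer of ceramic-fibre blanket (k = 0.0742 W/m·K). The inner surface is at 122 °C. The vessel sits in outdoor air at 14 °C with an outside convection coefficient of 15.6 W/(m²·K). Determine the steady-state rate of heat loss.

Each spherical layer contributes R = (1/r_i − 1/r_o)/(4πk):
R_brass shell = (1/0.96 − 1/0.9666)/(4π×114) = 4.965×10^-6 K/W
R_ceramic-fibre blanket = (1/0.9666 − 1/1.0516)/(4π×0.0742) = 0.08968 K/W
R_outer film = 1/(h·4πr_o²) = 1/(15.6×4π×1.0516²) = 0.004613 K/W
R_total = 0.0943 K/W
Q = ΔT/R_total = 108/0.0943

Q ≈ 1150 W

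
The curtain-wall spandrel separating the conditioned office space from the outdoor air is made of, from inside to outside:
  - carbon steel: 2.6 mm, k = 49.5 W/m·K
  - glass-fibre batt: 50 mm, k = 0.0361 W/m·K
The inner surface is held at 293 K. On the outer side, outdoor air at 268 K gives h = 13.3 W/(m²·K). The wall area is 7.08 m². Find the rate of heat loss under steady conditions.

Q ≈ 121 W

Series thermal resistances:
R_carbon steel = L/(kA) = 0.0026/(49.5×7.08) = 7.419×10^-6 K/W
R_glass-fibre batt = L/(kA) = 0.05/(0.0361×7.08) = 0.1956 K/W
R_outer film = 1/(h_o·A) = 1/(13.3×7.08) = 0.01062 K/W
R_total = 0.2063 K/W
Q = ΔT / R_total = 25 / 0.2063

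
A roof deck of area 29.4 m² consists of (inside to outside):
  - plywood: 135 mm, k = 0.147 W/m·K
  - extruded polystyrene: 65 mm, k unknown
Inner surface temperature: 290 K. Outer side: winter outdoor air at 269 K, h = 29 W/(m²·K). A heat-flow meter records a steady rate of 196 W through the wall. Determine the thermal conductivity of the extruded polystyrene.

Using the resistance-network approach (series):
R_plywood = L/(kA) = 0.135/(0.147×29.4) = 0.03124 K/W
R_outer film = 1/(h_o·A) = 1/(29×29.4) = 0.001173 K/W
Sum of known resistances R_other = 0.03241 K/W
Total R = ΔT/Q = 21/196 = 0.1071 K/W
R_extruded polystyrene = R_total − R_other = 0.07473 K/W
k = L/(R·A) = 0.065/(0.07473×29.4)

k ≈ 0.0296 W/(m·K)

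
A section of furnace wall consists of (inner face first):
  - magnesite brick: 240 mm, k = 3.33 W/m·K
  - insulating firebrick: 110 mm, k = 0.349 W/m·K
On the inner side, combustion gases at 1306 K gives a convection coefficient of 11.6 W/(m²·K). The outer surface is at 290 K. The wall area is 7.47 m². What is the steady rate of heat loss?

Q ≈ 16000 W

Model the wall as resistances in series:
R_inner film = 1/(h_i·A) = 1/(11.6×7.47) = 0.01154 K/W
R_magnesite brick = L/(kA) = 0.24/(3.33×7.47) = 0.009648 K/W
R_insulating firebrick = L/(kA) = 0.11/(0.349×7.47) = 0.04219 K/W
R_total = 0.06338 K/W
Q = ΔT / R_total = 1016 / 0.06338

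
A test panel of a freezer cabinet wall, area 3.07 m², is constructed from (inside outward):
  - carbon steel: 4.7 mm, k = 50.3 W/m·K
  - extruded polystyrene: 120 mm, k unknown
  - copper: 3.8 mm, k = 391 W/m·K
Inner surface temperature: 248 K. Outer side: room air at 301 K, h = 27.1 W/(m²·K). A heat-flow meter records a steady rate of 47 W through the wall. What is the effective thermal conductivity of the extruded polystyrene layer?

Thermal resistances in series:
R_carbon steel = L/(kA) = 0.0047/(50.3×3.07) = 3.044×10^-5 K/W
R_copper = L/(kA) = 0.0038/(391×3.07) = 3.166×10^-6 K/W
R_outer film = 1/(h_o·A) = 1/(27.1×3.07) = 0.01202 K/W
Sum of known resistances R_other = 0.01205 K/W
Total R = ΔT/Q = 53/47 = 1.128 K/W
R_extruded polystyrene = R_total − R_other = 1.116 K/W
k = L/(R·A) = 0.12/(1.116×3.07)

k ≈ 0.035 W/(m·K)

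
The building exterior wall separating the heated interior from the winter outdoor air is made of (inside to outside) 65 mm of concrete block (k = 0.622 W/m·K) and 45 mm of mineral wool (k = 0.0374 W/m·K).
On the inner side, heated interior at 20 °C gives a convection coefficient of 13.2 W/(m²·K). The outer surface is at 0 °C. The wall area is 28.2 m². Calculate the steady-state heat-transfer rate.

Q ≈ 408 W

Using the resistance-network approach (series):
R_inner film = 1/(h_i·A) = 1/(13.2×28.2) = 0.002686 K/W
R_concrete block = L/(kA) = 0.065/(0.622×28.2) = 0.003706 K/W
R_mineral wool = L/(kA) = 0.045/(0.0374×28.2) = 0.04267 K/W
R_total = 0.04906 K/W
Q = ΔT / R_total = 20 / 0.04906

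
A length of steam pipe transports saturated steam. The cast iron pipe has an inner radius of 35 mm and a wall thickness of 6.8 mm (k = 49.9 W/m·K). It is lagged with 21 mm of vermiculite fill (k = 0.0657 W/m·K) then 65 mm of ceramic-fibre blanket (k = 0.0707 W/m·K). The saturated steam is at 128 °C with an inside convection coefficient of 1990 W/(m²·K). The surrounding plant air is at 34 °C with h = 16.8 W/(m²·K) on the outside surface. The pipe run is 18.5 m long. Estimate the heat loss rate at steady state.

Q ≈ 653 W

Treating each annulus and film as a series resistance:
R_inner film = 1/(h_i·2πr₁L) = 1/(1990×2π×0.035×18.5) = 1.235×10^-4 K/W
R_cast iron pipe wall = ln(41.8/35)/(2π×49.9×18.5) = 3.061×10^-5 K/W
R_vermiculite fill = ln(62.8/41.8)/(2π×0.0657×18.5) = 0.0533 K/W
R_ceramic-fibre blanket = ln(127.8/62.8)/(2π×0.0707×18.5) = 0.08646 K/W
R_outer film = 1/(h_o·2πr_oL) = 1/(16.8×2π×0.1278×18.5) = 0.004007 K/W
R_total = 0.1439 K/W
Q = ΔT/R_total = 94/0.1439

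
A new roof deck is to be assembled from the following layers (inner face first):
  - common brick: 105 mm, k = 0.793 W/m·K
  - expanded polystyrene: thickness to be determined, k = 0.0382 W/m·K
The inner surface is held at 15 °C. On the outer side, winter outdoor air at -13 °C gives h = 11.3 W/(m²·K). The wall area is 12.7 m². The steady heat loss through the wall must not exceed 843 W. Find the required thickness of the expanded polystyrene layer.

Series thermal resistances:
R_common brick = L/(kA) = 0.105/(0.793×12.7) = 0.01043 K/W
R_outer film = 1/(h_o·A) = 1/(11.3×12.7) = 0.006968 K/W
Sum of the known resistances R_other = 0.01739 K/W
Required total resistance R_tot = ΔT/Q_allow = 28/843 = 0.03321 K/W
R_expanded polystyrene = R_tot − R_other = 0.01582 K/W
L = R·k·A = 0.01582×0.0382×12.7

L ≈ 7.68 mm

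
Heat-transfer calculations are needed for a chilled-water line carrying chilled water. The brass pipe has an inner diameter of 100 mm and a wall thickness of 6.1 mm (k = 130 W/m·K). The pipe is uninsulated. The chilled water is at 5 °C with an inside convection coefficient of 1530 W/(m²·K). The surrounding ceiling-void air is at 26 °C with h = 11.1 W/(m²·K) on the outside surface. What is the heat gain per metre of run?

q′ ≈ 81.5 W/m

For a radial system each layer contributes R = ln(r_out/r_in)/(2πkL); films add R = 1/(hA).
R_inner film = 1/(h_i·2πr₁L) = 1/(1530×2π×0.05×1) = 0.00208 K/W
R_brass pipe wall = ln(56.1/50)/(2π×130×1) = 1.409×10^-4 K/W
R_outer film = 1/(h_o·2πr_oL) = 1/(11.1×2π×0.0561×1) = 0.2556 K/W
R_total = 0.2578 K/W
Q = ΔT/R_total = 21/0.2578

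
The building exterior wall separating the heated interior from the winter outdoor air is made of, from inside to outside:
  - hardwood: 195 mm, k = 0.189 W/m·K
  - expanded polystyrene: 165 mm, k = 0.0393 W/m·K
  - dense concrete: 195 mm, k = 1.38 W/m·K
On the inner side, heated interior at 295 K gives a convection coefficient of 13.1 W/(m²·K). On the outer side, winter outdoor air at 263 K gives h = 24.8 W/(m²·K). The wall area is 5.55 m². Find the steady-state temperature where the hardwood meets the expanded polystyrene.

T ≈ 289 K

Treating each layer as a thermal resistance in series:
R_inner film = 1/(h_i·A) = 1/(13.1×5.55) = 0.01375 K/W
R_hardwood = L/(kA) = 0.195/(0.189×5.55) = 0.1859 K/W
R_expanded polystyrene = L/(kA) = 0.165/(0.0393×5.55) = 0.7565 K/W
R_dense concrete = L/(kA) = 0.195/(1.38×5.55) = 0.02546 K/W
R_outer film = 1/(h_o·A) = 1/(24.8×5.55) = 0.007265 K/W
R_total = 0.9889 K/W;  Q = ΔT/R_total = 32/0.9889 = 32.36 W
T_interface = T_inner − Q·ΣR(inner→interface) = 295 − 32.4×0.1997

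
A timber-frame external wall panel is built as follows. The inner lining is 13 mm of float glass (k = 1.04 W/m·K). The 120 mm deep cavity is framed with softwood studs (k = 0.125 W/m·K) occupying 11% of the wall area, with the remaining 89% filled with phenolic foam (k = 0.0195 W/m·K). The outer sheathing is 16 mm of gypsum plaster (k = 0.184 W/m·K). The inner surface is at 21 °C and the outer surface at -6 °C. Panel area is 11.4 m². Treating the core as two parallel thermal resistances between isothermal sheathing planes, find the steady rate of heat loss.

Sheathing layers in series; stud and cavity paths in parallel between them.
R_inner = 0.013/(1.04×11.4) = 0.001096 K/W
R_stud  = 0.12/(0.125×0.11×11.4) = 0.7656 K/W
R_cav   = 0.12/(0.0195×0.89×11.4) = 0.6065 K/W
1/R_core = 1/R_stud + 1/R_cav → R_core = 0.3384 K/W
R_outer = 0.016/(0.184×11.4) = 0.007628 K/W
R_total = 0.3471 K/W
Q = ΔT/R_total = 27/0.3471

Q ≈ 77.8 W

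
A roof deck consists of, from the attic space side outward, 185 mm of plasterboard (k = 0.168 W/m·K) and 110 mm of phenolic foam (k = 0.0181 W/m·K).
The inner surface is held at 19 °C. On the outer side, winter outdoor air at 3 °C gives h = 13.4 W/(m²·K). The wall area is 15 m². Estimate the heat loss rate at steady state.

Q ≈ 33.1 W

Model the wall as resistances in series:
R_plasterboard = L/(kA) = 0.185/(0.168×15) = 0.07341 K/W
R_phenolic foam = L/(kA) = 0.11/(0.0181×15) = 0.4052 K/W
R_outer film = 1/(h_o·A) = 1/(13.4×15) = 0.004975 K/W
R_total = 0.4835 K/W
Q = ΔT / R_total = 16 / 0.4835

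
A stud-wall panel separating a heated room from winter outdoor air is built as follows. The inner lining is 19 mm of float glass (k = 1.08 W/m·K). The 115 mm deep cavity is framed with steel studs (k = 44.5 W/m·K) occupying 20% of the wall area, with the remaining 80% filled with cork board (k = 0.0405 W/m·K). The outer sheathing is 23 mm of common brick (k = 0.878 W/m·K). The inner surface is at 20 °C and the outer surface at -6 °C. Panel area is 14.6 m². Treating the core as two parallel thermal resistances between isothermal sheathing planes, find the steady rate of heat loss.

Q ≈ 6700 W

Sheathing layers in series; stud and cavity paths in parallel between them.
R_inner = 0.019/(1.08×14.6) = 0.001205 K/W
R_stud  = 0.115/(44.5×0.2×14.6) = 8.85×10^-4 K/W
R_cav   = 0.115/(0.0405×0.8×14.6) = 0.2431 K/W
1/R_core = 1/R_stud + 1/R_cav → R_core = 8.818×10^-4 K/W
R_outer = 0.023/(0.878×14.6) = 0.001794 K/W
R_total = 0.003881 K/W
Q = ΔT/R_total = 26/0.003881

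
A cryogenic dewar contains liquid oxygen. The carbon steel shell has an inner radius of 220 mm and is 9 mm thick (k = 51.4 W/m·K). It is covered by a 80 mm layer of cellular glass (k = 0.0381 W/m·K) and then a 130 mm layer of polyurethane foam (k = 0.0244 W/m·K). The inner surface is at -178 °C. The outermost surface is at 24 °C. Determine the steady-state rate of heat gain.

Radial (spherical) resistances in series:
R_carbon steel shell = (1/0.22 − 1/0.229)/(4π×51.4) = 2.766×10^-4 K/W
R_cellular glass = (1/0.229 − 1/0.309)/(4π×0.0381) = 2.361 K/W
R_polyurethane foam = (1/0.309 − 1/0.439)/(4π×0.0244) = 3.126 K/W
R_total = 5.487 K/W
Q = ΔT/R_total = 202/5.487

Q ≈ 36.8 W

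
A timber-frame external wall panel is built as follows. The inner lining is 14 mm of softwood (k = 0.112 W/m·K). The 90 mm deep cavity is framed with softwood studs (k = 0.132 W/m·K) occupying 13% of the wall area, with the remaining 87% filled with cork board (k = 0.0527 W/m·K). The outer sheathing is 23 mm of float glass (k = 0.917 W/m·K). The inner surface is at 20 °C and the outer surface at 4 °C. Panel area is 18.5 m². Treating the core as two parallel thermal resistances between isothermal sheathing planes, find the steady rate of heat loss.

Sheathing layers in series; stud and cavity paths in parallel between them.
R_inner = 0.014/(0.112×18.5) = 0.006757 K/W
R_stud  = 0.09/(0.132×0.13×18.5) = 0.2835 K/W
R_cav   = 0.09/(0.0527×0.87×18.5) = 0.1061 K/W
1/R_core = 1/R_stud + 1/R_cav → R_core = 0.07721 K/W
R_outer = 0.023/(0.917×18.5) = 0.001356 K/W
R_total = 0.08532 K/W
Q = ΔT/R_total = 16/0.08532

Q ≈ 188 W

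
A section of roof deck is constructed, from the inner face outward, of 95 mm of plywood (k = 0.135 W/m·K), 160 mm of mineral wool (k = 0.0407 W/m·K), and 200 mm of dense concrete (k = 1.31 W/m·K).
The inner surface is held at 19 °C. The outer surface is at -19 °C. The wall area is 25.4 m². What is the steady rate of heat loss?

Q ≈ 202 W

Series thermal resistances:
R_plywood = L/(kA) = 0.095/(0.135×25.4) = 0.0277 K/W
R_mineral wool = L/(kA) = 0.16/(0.0407×25.4) = 0.1548 K/W
R_dense concrete = L/(kA) = 0.2/(1.31×25.4) = 0.006011 K/W
R_total = 0.1885 K/W
Q = ΔT / R_total = 38 / 0.1885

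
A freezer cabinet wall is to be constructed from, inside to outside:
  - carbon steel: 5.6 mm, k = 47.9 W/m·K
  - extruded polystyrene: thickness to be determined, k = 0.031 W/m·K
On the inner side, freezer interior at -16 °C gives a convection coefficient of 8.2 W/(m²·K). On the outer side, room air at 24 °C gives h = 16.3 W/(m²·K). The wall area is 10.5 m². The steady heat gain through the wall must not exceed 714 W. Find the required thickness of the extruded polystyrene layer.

Series thermal resistances:
R_inner film = 1/(h_i·A) = 1/(8.2×10.5) = 0.01161 K/W
R_carbon steel = L/(kA) = 0.0056/(47.9×10.5) = 1.113×10^-5 K/W
R_outer film = 1/(h_o·A) = 1/(16.3×10.5) = 0.005843 K/W
Sum of the known resistances R_other = 0.01747 K/W
Required total resistance R_tot = ΔT/Q_allow = 40/714 = 0.05602 K/W
R_extruded polystyrene = R_tot − R_other = 0.03855 K/W
L = R·k·A = 0.03855×0.031×10.5

L ≈ 12.5 mm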